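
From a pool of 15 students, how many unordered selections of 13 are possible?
C(15,13) = 15!/(13!×2!) = 105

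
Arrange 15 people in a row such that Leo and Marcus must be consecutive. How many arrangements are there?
Treat the 2 as one block: (15-2+1)! × 2! = 87178291200 × 2 = 174356582400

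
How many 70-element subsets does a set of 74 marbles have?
C(74,70) = 74!/(70!×4!) = 1150626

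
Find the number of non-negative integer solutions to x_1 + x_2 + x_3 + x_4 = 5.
C(5+4-1, 4-1) = C(8, 3) = 56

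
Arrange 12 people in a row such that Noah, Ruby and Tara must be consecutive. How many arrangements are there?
Treat the 3 as one block: (12-3+1)! × 3! = 3628800 × 6 = 21772800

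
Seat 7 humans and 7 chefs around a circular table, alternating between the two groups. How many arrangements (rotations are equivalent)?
Fix one of the humans: (7-1)! ways for the remaining humans, × 7! ways for the chefs = 720 × 5040 = 3628800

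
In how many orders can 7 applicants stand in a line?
7! = 5040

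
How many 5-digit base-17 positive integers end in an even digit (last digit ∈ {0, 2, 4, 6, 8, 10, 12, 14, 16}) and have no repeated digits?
Last∈{0,2,4,6,8,10,12,14,16}. Last=0: 43680. Last nonzero: 8×15×P(15,3) = 327600. Total = 371280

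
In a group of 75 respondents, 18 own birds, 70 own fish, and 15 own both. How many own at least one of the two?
|A∪B| = |A| + |B| - |A∩B| = 18 + 70 - 15 = 73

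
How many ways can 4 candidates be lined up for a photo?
4! = 24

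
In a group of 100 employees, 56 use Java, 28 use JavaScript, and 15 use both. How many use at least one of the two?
|A∪B| = |A| + |B| - |A∩B| = 56 + 28 - 15 = 69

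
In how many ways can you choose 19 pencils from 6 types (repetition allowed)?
C(19+6-1, 6-1) = C(24, 5) = 42504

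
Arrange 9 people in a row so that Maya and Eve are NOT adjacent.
Total - adjacent = 9! - (9-1)!×2 = 362880 - 80640 = 282240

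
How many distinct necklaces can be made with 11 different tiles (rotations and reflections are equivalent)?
(11-1)!/2 = 3628800/2 = 1814400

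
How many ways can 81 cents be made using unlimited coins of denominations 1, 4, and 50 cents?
Coefficient of x^81 in 1/(1-x^1) · 1/(1-x^4) · 1/(1-x^50). Case on j = number of 50-cent coins (j = 0..1); remainder r = 81 - 50j is made from {1,4} in ⌊r/4⌋+1 ways. r = 81, 31 → 21 + 8 = 29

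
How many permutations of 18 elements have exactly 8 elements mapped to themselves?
Choose the 8 fixed points C(18,8) = 43758, derange the rest: !10 = Σ_{j=0}^{10} (-1)^j·10!/j! = 3628800 - 3628800 + 1814400 - 604800 + 151200 - 30240 + 5040 - 720 + 90 - 10 + 1 = 1334961. Product = 43758 × 1334961 = 58415223438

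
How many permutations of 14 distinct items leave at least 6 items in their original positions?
Exactly j fixed points: C(14,j)·!(14-j); sum over j ≥ 6 (derangement numbers via !m = (m-1)·(!(m-1) + !(m-2)): !0..!8 = 1, 0, 1, 2, 9, 44, 265, 1854, 14833). Σ_{j=6}^{14} C(14,j)·!(14-j) = C(14,6)·!8 + C(14,7)·!7 + C(14,8)·!6 + C(14,9)·!5 + C(14,10)·!4 + C(14,11)·!3 + C(14,12)·!2 + C(14,13)·!1 + C(14,14)·!0 = 3003·14833 + 3432·1854 + 3003·265 + 2002·44 + 1001·9 + 364·2 + 91·1 + 14·0 + 1·1 = 51800139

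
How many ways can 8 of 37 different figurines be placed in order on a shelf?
P(37,8) = 37!/(37-8)! = 1556675366400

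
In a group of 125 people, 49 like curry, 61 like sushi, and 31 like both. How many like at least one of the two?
|A∪B| = |A| + |B| - |A∩B| = 49 + 61 - 31 = 79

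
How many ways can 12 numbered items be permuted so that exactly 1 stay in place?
Choose the 1 fixed point C(12,1) = 12, derange the rest: !11 = Σ_{j=0}^{11} (-1)^j·11!/j! = 39916800 - 39916800 + 19958400 - 6652800 + 1663200 - 332640 + 55440 - 7920 + 990 - 110 + 11 - 1 = 14684570. Product = 12 × 14684570 = 176214840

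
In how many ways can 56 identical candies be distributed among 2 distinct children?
C(56+2-1, 2-1) = C(57, 1) = 57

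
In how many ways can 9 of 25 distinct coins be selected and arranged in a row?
P(25,9) = 25!/(25-9)! = 741354768000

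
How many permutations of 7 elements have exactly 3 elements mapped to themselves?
Choose the 3 fixed points C(7,3) = 35, derange the rest: !4 = Σ_{j=0}^{4} (-1)^j·4!/j! = 24 - 24 + 12 - 4 + 1 = 9. Product = 35 × 9 = 315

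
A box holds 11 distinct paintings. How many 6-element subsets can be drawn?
C(11,6) = 11!/(6!×5!) = 462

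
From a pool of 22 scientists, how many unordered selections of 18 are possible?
C(22,18) = 22!/(18!×4!) = 7315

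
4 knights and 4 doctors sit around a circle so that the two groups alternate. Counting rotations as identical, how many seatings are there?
Fix one of the knights: (4-1)! ways for the remaining knights, × 4! ways for the doctors = 6 × 24 = 144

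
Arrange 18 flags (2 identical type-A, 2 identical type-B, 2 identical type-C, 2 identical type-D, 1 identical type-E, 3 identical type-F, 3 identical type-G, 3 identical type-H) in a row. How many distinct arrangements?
18! / (2! × 2! × 2! × 2! × 1! × 3! × 3! × 3!) = 1852538688000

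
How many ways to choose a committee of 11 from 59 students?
C(59,11) = 59!/(11!×48!) = 279871768995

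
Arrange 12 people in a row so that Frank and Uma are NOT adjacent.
Total - adjacent = 12! - (12-1)!×2 = 479001600 - 79833600 = 399168000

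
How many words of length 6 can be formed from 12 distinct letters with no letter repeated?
P(12,6) = 12!/(12-6)! = 665280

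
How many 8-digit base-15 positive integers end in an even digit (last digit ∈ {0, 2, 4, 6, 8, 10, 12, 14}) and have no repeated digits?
Last∈{0,2,4,6,8,10,12,14}. Last=0: 17297280. Last nonzero: 7×13×P(13,6) = 112432320. Total = 129729600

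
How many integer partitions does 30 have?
Pentagonal recurrence p(n) = p(n-1) + p(n-2) - p(n-5) - p(n-7) + p(n-12) + p(n-15) - ... gives p(0..29) = 1, 1, 2, 3, 5, 7, 11, 15, 22, 30, 42, 56, 77, 101, 135, 176, 231, 297, 385, 490, 627, 792, 1002, 1255, 1575, 1958, 2436, 3010, 3718, 4565. p(30) = p(29) + p(28) - p(25) - p(23) + p(18) + p(15) - p(8) - p(4) = 4565 + 3718 - 1958 - 1255 + 385 + 176 - 22 - 5 = 5604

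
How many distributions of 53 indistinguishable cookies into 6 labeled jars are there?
C(53+6-1, 6-1) = C(58, 5) = 4582116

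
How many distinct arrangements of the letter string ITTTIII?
7! / (4! × 3!) = 35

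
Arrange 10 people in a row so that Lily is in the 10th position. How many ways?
Fix one position: (10-1)! = 362880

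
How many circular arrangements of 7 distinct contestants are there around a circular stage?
Circular: fix one position, arrange the rest. (7-1)! = 720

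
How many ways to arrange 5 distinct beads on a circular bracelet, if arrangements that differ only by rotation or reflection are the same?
(5-1)!/2 = 24/2 = 12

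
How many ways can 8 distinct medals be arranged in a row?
8! = 40320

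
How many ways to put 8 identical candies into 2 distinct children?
C(8+2-1, 2-1) = C(9, 1) = 9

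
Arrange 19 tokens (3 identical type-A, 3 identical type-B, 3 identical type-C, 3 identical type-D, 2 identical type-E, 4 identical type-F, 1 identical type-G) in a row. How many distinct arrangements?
19! / (3! × 3! × 3! × 3! × 2! × 4! × 1!) = 1955457504000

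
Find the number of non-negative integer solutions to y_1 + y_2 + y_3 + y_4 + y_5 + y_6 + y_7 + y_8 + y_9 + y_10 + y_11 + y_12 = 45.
C(45+12-1, 12-1) = C(56, 11) = 148902215280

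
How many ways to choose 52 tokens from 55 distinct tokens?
C(55,52) = 55!/(52!×3!) = 26235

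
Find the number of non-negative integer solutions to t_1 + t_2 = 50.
C(50+2-1, 2-1) = C(51, 1) = 51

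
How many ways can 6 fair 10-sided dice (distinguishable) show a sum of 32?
Coefficient of x^32 in (x + x² + ... + x^10)^6. By inclusion-exclusion on dice exceeding 10: Σ_j (-1)^j C(6,j)·C(32-1-10j, 5) = C(6,0)·C(31,5) - C(6,1)·C(21,5) + C(6,2)·C(11,5) = 1·169911 - 6·20349 + 15·462 = 54747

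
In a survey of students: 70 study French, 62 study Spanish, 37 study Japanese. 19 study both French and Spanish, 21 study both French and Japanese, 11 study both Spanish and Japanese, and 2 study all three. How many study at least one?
|A∪B∪C| = 70+62+37-19-21-11+2 = 120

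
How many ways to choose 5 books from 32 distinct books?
C(32,5) = 32!/(5!×27!) = 201376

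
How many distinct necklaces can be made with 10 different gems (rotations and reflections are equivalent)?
(10-1)!/2 = 362880/2 = 181440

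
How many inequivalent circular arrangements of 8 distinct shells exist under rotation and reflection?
(8-1)!/2 = 5040/2 = 2520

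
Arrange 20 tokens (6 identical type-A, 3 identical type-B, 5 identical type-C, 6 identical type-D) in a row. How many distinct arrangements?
20! / (6! × 3! × 5! × 6!) = 6518191680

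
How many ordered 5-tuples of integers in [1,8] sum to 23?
Coefficient of x^23 in (x + x² + ... + x^8)^5. By inclusion-exclusion on dice exceeding 8: Σ_j (-1)^j C(5,j)·C(23-1-8j, 4) = C(5,0)·C(22,4) - C(5,1)·C(14,4) + C(5,2)·C(6,4) = 1·7315 - 5·1001 + 10·15 = 2460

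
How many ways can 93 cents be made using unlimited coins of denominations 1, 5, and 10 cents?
Coefficient of x^93 in 1/(1-x^1) · 1/(1-x^5) · 1/(1-x^10). Case on j = number of 10-cent coins (j = 0..9); remainder r = 93 - 10j is made from {1,5} in ⌊r/5⌋+1 ways. r = 93, 83, 73, 63, 53, 43, 33, 23, 13, 3 → 19 + 17 + 15 + 13 + 11 + 9 + 7 + 5 + 3 + 1 = 100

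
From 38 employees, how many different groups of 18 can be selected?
C(38,18) = 38!/(18!×20!) = 33578000610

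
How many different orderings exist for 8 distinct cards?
8! = 40320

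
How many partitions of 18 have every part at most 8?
Let r_j(i) = number of partitions of i into parts ≤ j, for i = 0..18. r_1(i) = 1 for all i; r_j(i) = r_{j-1}(i) + r_j(i-j). Rows j = 2..8: ≤2: 1 1 2 2 3 3 4 4 5 5 6 6 7 7 8 8 9 9 10; ≤3: 1 1 2 3 4 5 7 8 10 12 14 16 19 21 24 27 30 33 37; ≤4: 1 1 2 3 5 6 9 11 15 18 23 27 34 39 47 54 64 72 84; ≤5: 1 1 2 3 5 7 10 13 18 23 30 37 47 57 70 84 101 119 141; ≤6: 1 1 2 3 5 7 11 14 20 26 35 44 58 71 90 110 136 163 199; ≤7: 1 1 2 3 5 7 11 15 21 28 38 49 65 82 105 131 164 201 248; ≤8: 1 1 2 3 5 7 11 15 22 29 40 52 70 89 116 146 186 230 288. r_8(18) = 288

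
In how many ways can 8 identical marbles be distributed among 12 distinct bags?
C(8+12-1, 12-1) = C(19, 11) = 75582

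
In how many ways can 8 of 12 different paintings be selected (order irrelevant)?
C(12,8) = 12!/(8!×4!) = 495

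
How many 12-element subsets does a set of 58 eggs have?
C(58,12) = 58!/(12!×46!) = 891794789340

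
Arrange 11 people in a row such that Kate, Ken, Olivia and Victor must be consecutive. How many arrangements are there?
Treat the 4 as one block: (11-4+1)! × 4! = 40320 × 24 = 967680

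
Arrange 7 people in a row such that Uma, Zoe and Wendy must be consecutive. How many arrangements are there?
Treat the 3 as one block: (7-3+1)! × 3! = 120 × 6 = 720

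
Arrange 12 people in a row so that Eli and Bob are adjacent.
Treat as block: (12-1)! × 2! = 39916800 × 2 = 79833600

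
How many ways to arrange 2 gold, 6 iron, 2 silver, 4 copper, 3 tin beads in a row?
17! / (2! × 6! × 2! × 4! × 3!) = 857656800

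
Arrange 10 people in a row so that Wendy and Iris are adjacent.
Treat as block: (10-1)! × 2! = 362880 × 2 = 725760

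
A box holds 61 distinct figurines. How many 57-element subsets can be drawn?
C(61,57) = 61!/(57!×4!) = 521855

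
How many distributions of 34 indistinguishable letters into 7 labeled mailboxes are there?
C(34+7-1, 7-1) = C(40, 6) = 3838380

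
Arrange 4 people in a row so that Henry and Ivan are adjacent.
Treat as block: (4-1)! × 2! = 6 × 2 = 12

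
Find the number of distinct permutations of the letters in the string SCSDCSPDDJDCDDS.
15! / (1! × 4! × 3! × 6! × 1!) = 12612600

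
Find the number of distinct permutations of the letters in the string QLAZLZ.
6! / (2! × 1! × 2! × 1!) = 180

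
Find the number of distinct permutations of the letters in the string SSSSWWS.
7! / (2! × 5!) = 21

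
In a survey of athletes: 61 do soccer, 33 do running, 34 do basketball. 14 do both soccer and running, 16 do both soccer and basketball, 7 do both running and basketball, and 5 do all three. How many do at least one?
|A∪B∪C| = 61+33+34-14-16-7+5 = 96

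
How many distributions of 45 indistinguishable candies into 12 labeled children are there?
C(45+12-1, 12-1) = C(56, 11) = 148902215280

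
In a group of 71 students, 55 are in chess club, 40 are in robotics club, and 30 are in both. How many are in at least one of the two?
|A∪B| = |A| + |B| - |A∩B| = 55 + 40 - 30 = 65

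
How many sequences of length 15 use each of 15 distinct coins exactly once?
15! = 1307674368000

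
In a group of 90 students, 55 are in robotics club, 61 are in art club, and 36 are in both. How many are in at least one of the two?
|A∪B| = |A| + |B| - |A∩B| = 55 + 61 - 36 = 80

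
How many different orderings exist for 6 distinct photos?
6! = 720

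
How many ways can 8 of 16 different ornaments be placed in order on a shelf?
P(16,8) = 16!/(16-8)! = 518918400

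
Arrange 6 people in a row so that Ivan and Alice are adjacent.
Treat as block: (6-1)! × 2! = 120 × 2 = 240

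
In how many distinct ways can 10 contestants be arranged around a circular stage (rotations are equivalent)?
Circular: fix one position, arrange the rest. (10-1)! = 362880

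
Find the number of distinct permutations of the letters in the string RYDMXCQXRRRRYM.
14! / (2! × 2! × 1! × 2! × 1! × 5! × 1!) = 90810720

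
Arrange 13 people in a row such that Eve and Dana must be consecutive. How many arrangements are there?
Treat the 2 as one block: (13-2+1)! × 2! = 479001600 × 2 = 958003200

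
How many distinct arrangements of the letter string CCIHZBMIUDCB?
12! / (2! × 1! × 2! × 1! × 1! × 1! × 3! × 1!) = 19958400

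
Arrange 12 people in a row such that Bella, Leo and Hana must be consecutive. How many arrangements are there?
Treat the 3 as one block: (12-3+1)! × 3! = 3628800 × 6 = 21772800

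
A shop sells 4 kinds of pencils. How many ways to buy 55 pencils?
C(55+4-1, 4-1) = C(58, 3) = 30856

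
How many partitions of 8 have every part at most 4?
Let r_j(i) = number of partitions of i into parts ≤ j, for i = 0..8. r_1(i) = 1 for all i; r_j(i) = r_{j-1}(i) + r_j(i-j). Rows j = 2..4: ≤2: 1 1 2 2 3 3 4 4 5; ≤3: 1 1 2 3 4 5 7 8 10; ≤4: 1 1 2 3 5 6 9 11 15. r_4(8) = 15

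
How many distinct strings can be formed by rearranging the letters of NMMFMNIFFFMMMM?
14! / (2! × 7! × 1! × 4!) = 360360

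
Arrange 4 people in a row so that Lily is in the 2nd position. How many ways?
Fix one position: (4-1)! = 6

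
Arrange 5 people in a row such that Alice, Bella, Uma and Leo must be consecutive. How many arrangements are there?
Treat the 4 as one block: (5-4+1)! × 4! = 2 × 24 = 48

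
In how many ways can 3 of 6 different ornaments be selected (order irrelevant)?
C(6,3) = 6!/(3!×3!) = 20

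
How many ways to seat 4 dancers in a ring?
Circular: fix one position, arrange the rest. (4-1)! = 6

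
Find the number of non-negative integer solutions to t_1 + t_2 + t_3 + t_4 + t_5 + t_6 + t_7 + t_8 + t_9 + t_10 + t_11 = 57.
C(57+11-1, 11-1) = C(67, 10) = 247994680648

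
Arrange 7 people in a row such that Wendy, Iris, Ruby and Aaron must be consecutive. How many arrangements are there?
Treat the 4 as one block: (7-4+1)! × 4! = 24 × 24 = 576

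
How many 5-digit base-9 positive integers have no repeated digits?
First digit: 8 choices (nonzero). Then descending: 8 × 8 × 7 × 6 × 5 = 13440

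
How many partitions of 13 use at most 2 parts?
By conjugation, equals partitions of 13 into parts ≤ 2. Let r_j(i) = number of partitions of i into parts ≤ j, for i = 0..13. r_1(i) = 1 for all i; r_j(i) = r_{j-1}(i) + r_j(i-j). Rows j = 2..2: ≤2: 1 1 2 2 3 3 4 4 5 5 6 6 7 7. r_2(13) = 7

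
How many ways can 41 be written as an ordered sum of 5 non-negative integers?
C(41+5-1, 5-1) = C(45, 4) = 148995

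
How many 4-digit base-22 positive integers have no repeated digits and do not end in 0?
Last digit: 21 nonzero choices. First digit: 20 (nonzero, ≠last). Middle 2: P(20,2) = 380. Total = 159600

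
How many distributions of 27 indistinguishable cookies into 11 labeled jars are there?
C(27+11-1, 11-1) = C(37, 10) = 348330136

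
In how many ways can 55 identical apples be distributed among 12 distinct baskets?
C(55+12-1, 12-1) = C(66, 11) = 1074082795968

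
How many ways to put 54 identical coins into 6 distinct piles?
C(54+6-1, 6-1) = C(59, 5) = 5006386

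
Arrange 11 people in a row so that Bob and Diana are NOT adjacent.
Total - adjacent = 11! - (11-1)!×2 = 39916800 - 7257600 = 32659200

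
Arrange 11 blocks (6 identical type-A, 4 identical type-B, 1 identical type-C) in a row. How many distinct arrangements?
11! / (6! × 4! × 1!) = 2310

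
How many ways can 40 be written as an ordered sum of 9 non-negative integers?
C(40+9-1, 9-1) = C(48, 8) = 377348994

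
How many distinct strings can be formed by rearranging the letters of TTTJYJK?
7! / (2! × 3! × 1! × 1!) = 420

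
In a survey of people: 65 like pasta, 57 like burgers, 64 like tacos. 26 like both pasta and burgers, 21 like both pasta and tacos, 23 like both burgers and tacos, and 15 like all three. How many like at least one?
|A∪B∪C| = 65+57+64-26-21-23+15 = 131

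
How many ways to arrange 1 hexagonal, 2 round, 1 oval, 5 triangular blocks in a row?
9! / (1! × 2! × 1! × 5!) = 1512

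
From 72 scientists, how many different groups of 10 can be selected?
C(72,10) = 72!/(10!×62!) = 536211932256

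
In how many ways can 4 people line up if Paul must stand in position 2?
Fix one position: (4-1)! = 6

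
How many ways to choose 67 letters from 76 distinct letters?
C(76,67) = 76!/(67!×9!) = 142466675900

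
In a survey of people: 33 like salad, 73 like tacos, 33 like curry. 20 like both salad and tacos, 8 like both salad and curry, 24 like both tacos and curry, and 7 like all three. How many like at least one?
|A∪B∪C| = 33+73+33-20-8-24+7 = 94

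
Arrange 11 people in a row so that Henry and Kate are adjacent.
Treat as block: (11-1)! × 2! = 3628800 × 2 = 7257600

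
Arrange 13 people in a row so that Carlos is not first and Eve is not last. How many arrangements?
By inclusion-exclusion: 13! - 2×(13-1)! + (13-2)! = 6227020800 - 958003200 + 39916800 = 5308934400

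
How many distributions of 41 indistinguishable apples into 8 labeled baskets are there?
C(41+8-1, 8-1) = C(48, 7) = 73629072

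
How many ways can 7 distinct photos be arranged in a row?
7! = 5040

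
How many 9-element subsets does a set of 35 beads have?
C(35,9) = 35!/(9!×26!) = 70607460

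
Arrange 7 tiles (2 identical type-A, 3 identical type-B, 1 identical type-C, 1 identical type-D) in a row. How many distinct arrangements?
7! / (2! × 3! × 1! × 1!) = 420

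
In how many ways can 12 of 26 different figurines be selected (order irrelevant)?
C(26,12) = 26!/(12!×14!) = 9657700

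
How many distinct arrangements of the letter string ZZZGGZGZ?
8! / (5! × 3!) = 56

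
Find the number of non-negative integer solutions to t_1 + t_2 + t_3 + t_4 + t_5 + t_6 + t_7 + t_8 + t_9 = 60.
C(60+9-1, 9-1) = C(68, 8) = 7392009768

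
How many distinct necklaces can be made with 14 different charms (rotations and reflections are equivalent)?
(14-1)!/2 = 6227020800/2 = 3113510400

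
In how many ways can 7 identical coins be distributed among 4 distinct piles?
C(7+4-1, 4-1) = C(10, 3) = 120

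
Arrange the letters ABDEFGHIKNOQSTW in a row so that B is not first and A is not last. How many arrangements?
By inclusion-exclusion: 15! - 2×(15-1)! + (15-2)! = 1307674368000 - 174356582400 + 6227020800 = 1139544806400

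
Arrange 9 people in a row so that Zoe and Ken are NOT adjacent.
Total - adjacent = 9! - (9-1)!×2 = 362880 - 80640 = 282240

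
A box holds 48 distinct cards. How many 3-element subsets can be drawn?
C(48,3) = 48!/(3!×45!) = 17296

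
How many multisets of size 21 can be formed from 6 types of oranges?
C(21+6-1, 6-1) = C(26, 5) = 65780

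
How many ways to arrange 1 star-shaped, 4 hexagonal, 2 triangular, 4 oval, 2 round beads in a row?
13! / (1! × 4! × 2! × 4! × 2!) = 2702700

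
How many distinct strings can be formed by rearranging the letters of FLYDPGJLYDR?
11! / (2! × 1! × 2! × 1! × 1! × 1! × 2! × 1!) = 4989600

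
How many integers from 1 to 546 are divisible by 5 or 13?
⌊546/5⌋ + ⌊546/13⌋ - ⌊546/65⌋ = 109 + 42 - 8 = 143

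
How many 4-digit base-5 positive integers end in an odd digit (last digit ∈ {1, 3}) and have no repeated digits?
Last∈{1,3}. Last=0: 0. Last nonzero: 2×3×P(3,2) = 36. Total = 36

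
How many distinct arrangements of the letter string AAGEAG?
6! / (3! × 2! × 1!) = 60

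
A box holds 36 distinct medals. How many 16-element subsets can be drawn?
C(36,16) = 36!/(16!×20!) = 7307872110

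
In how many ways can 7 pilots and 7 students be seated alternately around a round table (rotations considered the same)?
Fix one of the pilots: (7-1)! ways for the remaining pilots, × 7! ways for the students = 720 × 5040 = 3628800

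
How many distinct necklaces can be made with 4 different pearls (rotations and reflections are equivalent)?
(4-1)!/2 = 6/2 = 3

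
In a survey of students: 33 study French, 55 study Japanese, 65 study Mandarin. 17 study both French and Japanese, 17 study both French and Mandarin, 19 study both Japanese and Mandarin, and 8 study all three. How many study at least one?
|A∪B∪C| = 33+55+65-17-17-19+8 = 108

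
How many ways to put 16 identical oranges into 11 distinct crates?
C(16+11-1, 11-1) = C(26, 10) = 5311735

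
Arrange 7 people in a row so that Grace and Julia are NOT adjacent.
Total - adjacent = 7! - (7-1)!×2 = 5040 - 1440 = 3600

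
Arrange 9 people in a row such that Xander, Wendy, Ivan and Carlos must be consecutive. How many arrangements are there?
Treat the 4 as one block: (9-4+1)! × 4! = 720 × 24 = 17280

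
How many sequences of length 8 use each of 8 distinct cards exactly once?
8! = 40320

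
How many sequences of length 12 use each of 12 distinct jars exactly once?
12! = 479001600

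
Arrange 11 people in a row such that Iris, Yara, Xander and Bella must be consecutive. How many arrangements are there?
Treat the 4 as one block: (11-4+1)! × 4! = 40320 × 24 = 967680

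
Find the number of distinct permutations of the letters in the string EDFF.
4! / (1! × 2! × 1!) = 12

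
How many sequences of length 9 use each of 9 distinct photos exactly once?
9! = 362880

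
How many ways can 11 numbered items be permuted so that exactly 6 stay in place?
Choose the 6 fixed points C(11,6) = 462, derange the rest: !5 = Σ_{j=0}^{5} (-1)^j·5!/j! = 120 - 120 + 60 - 20 + 5 - 1 = 44. Product = 462 × 44 = 20328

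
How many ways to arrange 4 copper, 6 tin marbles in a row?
10! / (4! × 6!) = 210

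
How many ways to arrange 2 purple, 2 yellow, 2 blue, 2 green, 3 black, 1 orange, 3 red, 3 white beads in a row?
18! / (2! × 2! × 2! × 2! × 3! × 1! × 3! × 3!) = 1852538688000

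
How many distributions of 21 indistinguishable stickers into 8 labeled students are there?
C(21+8-1, 8-1) = C(28, 7) = 1184040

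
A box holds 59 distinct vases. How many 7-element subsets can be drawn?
C(59,7) = 59!/(7!×52!) = 341149446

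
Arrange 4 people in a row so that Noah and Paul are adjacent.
Treat as block: (4-1)! × 2! = 6 × 2 = 12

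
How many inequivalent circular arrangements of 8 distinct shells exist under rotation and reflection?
(8-1)!/2 = 5040/2 = 2520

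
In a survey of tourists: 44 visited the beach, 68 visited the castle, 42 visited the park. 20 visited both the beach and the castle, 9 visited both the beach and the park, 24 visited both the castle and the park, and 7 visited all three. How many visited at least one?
|A∪B∪C| = 44+68+42-20-9-24+7 = 108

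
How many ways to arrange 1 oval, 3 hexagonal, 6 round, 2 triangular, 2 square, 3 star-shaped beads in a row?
17! / (1! × 3! × 6! × 2! × 2! × 3!) = 3430627200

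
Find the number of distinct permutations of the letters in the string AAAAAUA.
7! / (6! × 1!) = 7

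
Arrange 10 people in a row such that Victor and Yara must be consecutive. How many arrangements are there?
Treat the 2 as one block: (10-2+1)! × 2! = 362880 × 2 = 725760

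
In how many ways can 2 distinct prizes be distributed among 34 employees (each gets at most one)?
P(34,2) = 34!/(34-2)! = 1122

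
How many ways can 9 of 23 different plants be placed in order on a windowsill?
P(23,9) = 23!/(23-9)! = 296541907200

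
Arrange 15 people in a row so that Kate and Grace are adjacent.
Treat as block: (15-1)! × 2! = 87178291200 × 2 = 174356582400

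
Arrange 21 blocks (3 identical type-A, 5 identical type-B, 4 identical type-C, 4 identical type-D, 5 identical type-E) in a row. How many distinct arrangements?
21! / (3! × 5! × 4! × 4! × 5!) = 1026615189600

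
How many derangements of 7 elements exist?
!7 = Σ_{j=0}^{7} (-1)^j·7!/j! = 5040 - 5040 + 2520 - 840 + 210 - 42 + 7 - 1 = 1854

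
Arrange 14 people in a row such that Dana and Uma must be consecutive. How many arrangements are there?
Treat the 2 as one block: (14-2+1)! × 2! = 6227020800 × 2 = 12454041600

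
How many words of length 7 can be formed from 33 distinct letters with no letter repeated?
P(33,7) = 33!/(33-7)! = 21531121920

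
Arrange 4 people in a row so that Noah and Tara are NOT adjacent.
Total - adjacent = 4! - (4-1)!×2 = 24 - 12 = 12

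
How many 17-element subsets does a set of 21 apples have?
C(21,17) = 21!/(17!×4!) = 5985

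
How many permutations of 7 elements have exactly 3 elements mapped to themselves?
Choose the 3 fixed points C(7,3) = 35, derange the rest: !4 = Σ_{j=0}^{4} (-1)^j·4!/j! = 24 - 24 + 12 - 4 + 1 = 9. Product = 35 × 9 = 315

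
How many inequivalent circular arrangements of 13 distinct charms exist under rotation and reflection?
(13-1)!/2 = 479001600/2 = 239500800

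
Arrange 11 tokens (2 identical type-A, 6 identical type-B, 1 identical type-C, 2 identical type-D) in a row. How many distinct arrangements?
11! / (2! × 6! × 1! × 2!) = 13860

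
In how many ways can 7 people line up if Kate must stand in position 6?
Fix one position: (7-1)! = 720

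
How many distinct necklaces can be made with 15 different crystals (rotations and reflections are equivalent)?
(15-1)!/2 = 87178291200/2 = 43589145600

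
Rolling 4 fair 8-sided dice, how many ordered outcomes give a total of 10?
Coefficient of x^10 in (x + x² + ... + x^8)^4. By inclusion-exclusion on dice exceeding 8: Σ_j (-1)^j C(4,j)·C(10-1-8j, 3) = C(4,0)·C(9,3) = 1·84 = 84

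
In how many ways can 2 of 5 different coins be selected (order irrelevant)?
C(5,2) = 5!/(2!×3!) = 10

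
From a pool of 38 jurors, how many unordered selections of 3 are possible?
C(38,3) = 38!/(3!×35!) = 8436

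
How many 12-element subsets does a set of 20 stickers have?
C(20,12) = 20!/(12!×8!) = 125970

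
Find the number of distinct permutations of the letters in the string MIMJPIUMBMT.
11! / (4! × 1! × 1! × 1! × 1! × 2! × 1!) = 831600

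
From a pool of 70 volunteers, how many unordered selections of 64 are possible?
C(70,64) = 70!/(64!×6!) = 131115985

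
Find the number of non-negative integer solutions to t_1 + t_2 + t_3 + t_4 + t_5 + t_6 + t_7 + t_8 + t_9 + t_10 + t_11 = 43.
C(43+11-1, 11-1) = C(53, 10) = 19499099620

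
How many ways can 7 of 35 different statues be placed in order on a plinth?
P(35,7) = 35!/(35-7)! = 33891580800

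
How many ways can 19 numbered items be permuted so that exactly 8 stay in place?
Choose the 8 fixed points C(19,8) = 75582, derange the rest: !11 = Σ_{j=0}^{11} (-1)^j·11!/j! = 39916800 - 39916800 + 19958400 - 6652800 + 1663200 - 332640 + 55440 - 7920 + 990 - 110 + 11 - 1 = 14684570. Product = 75582 × 14684570 = 1109889169740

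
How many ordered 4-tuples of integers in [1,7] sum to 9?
Coefficient of x^9 in (x + x² + ... + x^7)^4. By inclusion-exclusion on dice exceeding 7: Σ_j (-1)^j C(4,j)·C(9-1-7j, 3) = C(4,0)·C(8,3) = 1·56 = 56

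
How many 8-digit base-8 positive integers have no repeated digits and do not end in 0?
Last digit: 7 nonzero choices. First digit: 6 (nonzero, ≠last). Middle 6: P(6,6) = 720. Total = 30240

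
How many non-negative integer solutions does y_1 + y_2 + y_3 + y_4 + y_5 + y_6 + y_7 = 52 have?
C(52+7-1, 7-1) = C(58, 6) = 40475358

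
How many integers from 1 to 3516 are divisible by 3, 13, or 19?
⌊3516/3⌋+⌊3516/13⌋+⌊3516/19⌋ - ⌊3516/39⌋-⌊3516/57⌋-⌊3516/247⌋ + ⌊3516/741⌋ = 1172+270+185 - 90-61-14 + 4 = 1466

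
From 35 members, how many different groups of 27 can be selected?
C(35,27) = 35!/(27!×8!) = 23535820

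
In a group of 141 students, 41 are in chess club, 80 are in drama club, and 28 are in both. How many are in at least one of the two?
|A∪B| = |A| + |B| - |A∩B| = 41 + 80 - 28 = 93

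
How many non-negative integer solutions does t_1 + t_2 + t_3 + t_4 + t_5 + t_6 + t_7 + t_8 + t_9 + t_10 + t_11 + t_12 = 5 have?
C(5+12-1, 12-1) = C(16, 11) = 4368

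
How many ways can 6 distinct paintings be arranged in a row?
6! = 720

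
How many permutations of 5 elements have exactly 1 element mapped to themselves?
Choose the 1 fixed point C(5,1) = 5, derange the rest: !4 = Σ_{j=0}^{4} (-1)^j·4!/j! = 24 - 24 + 12 - 4 + 1 = 9. Product = 5 × 9 = 45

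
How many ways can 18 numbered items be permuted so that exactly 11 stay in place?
Choose the 11 fixed points C(18,11) = 31824, derange the rest: !7 = Σ_{j=0}^{7} (-1)^j·7!/j! = 5040 - 5040 + 2520 - 840 + 210 - 42 + 7 - 1 = 1854. Product = 31824 × 1854 = 59001696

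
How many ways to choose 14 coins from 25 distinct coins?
C(25,14) = 25!/(14!×11!) = 4457400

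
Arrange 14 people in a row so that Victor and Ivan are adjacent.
Treat as block: (14-1)! × 2! = 6227020800 × 2 = 12454041600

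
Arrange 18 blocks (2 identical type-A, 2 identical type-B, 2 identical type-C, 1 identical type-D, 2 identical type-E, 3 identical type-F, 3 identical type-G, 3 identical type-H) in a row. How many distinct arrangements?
18! / (2! × 2! × 2! × 1! × 2! × 3! × 3! × 3!) = 1852538688000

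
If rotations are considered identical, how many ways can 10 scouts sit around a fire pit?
Circular: fix one position, arrange the rest. (10-1)! = 362880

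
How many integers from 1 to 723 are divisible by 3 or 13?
⌊723/3⌋ + ⌊723/13⌋ - ⌊723/39⌋ = 241 + 55 - 18 = 278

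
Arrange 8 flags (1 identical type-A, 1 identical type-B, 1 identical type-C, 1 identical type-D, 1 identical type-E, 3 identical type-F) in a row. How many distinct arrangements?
8! / (1! × 1! × 1! × 1! × 1! × 3!) = 6720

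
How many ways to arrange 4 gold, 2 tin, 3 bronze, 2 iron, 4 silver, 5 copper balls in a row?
20! / (4! × 2! × 3! × 2! × 4! × 5!) = 1466593128000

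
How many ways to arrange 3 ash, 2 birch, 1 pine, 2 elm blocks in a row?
8! / (3! × 2! × 1! × 2!) = 1680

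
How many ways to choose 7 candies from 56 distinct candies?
C(56,7) = 56!/(7!×49!) = 231917400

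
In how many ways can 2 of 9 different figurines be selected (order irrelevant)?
C(9,2) = 9!/(2!×7!) = 36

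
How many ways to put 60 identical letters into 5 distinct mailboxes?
C(60+5-1, 5-1) = C(64, 4) = 635376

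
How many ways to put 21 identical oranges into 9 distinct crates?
C(21+9-1, 9-1) = C(29, 8) = 4292145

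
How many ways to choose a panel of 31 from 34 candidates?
C(34,31) = 34!/(31!×3!) = 5984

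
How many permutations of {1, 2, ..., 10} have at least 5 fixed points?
Exactly j fixed points: C(10,j)·!(10-j); sum over j ≥ 5 (derangement numbers via !m = (m-1)·(!(m-1) + !(m-2)): !0..!5 = 1, 0, 1, 2, 9, 44). Σ_{j=5}^{10} C(10,j)·!(10-j) = C(10,5)·!5 + C(10,6)·!4 + C(10,7)·!3 + C(10,8)·!2 + C(10,9)·!1 + C(10,10)·!0 = 252·44 + 210·9 + 120·2 + 45·1 + 10·0 + 1·1 = 13264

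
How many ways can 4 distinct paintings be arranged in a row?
4! = 24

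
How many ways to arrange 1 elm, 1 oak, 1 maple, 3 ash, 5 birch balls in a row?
11! / (1! × 1! × 1! × 3! × 5!) = 55440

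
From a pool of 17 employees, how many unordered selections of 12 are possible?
C(17,12) = 17!/(12!×5!) = 6188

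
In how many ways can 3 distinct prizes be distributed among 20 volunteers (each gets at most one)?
P(20,3) = 20!/(20-3)! = 6840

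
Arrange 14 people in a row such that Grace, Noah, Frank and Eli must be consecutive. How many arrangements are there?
Treat the 4 as one block: (14-4+1)! × 4! = 39916800 × 24 = 958003200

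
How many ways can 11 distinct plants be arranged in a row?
11! = 39916800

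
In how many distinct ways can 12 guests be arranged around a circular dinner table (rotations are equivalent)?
Circular: fix one position, arrange the rest. (12-1)! = 39916800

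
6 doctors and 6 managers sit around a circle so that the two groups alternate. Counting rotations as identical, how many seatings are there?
Fix one of the doctors: (6-1)! ways for the remaining doctors, × 6! ways for the managers = 120 × 720 = 86400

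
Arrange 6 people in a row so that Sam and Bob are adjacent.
Treat as block: (6-1)! × 2! = 120 × 2 = 240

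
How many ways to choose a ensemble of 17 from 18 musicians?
C(18,17) = 18!/(17!×1!) = 18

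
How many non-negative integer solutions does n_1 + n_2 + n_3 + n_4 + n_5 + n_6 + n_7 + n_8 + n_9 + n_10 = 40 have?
C(40+10-1, 10-1) = C(49, 9) = 2054455634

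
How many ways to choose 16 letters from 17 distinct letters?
C(17,16) = 17!/(16!×1!) = 17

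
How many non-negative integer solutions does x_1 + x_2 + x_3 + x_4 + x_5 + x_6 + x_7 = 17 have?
C(17+7-1, 7-1) = C(23, 6) = 100947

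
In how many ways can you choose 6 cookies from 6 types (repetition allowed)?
C(6+6-1, 6-1) = C(11, 5) = 462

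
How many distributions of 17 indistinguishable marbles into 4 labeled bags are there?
C(17+4-1, 4-1) = C(20, 3) = 1140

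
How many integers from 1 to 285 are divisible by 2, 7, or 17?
⌊285/2⌋+⌊285/7⌋+⌊285/17⌋ - ⌊285/14⌋-⌊285/34⌋-⌊285/119⌋ + ⌊285/238⌋ = 142+40+16 - 20-8-2 + 1 = 169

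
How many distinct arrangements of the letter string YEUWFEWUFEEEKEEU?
16! / (1! × 7! × 2! × 1! × 3! × 2!) = 172972800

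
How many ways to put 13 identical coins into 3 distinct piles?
C(13+3-1, 3-1) = C(15, 2) = 105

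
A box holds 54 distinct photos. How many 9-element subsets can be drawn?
C(54,9) = 54!/(9!×45!) = 5317936260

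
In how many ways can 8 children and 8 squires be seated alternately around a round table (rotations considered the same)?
Fix one of the children: (8-1)! ways for the remaining children, × 8! ways for the squires = 5040 × 40320 = 203212800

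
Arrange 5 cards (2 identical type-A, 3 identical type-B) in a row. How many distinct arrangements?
5! / (2! × 3!) = 10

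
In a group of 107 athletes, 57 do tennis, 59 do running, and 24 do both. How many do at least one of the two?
|A∪B| = |A| + |B| - |A∩B| = 57 + 59 - 24 = 92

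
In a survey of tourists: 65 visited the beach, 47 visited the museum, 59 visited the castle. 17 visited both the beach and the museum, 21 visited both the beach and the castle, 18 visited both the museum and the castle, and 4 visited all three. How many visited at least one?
|A∪B∪C| = 65+47+59-17-21-18+4 = 119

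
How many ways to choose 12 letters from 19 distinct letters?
C(19,12) = 19!/(12!×7!) = 50388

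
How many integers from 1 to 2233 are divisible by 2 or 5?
⌊2233/2⌋ + ⌊2233/5⌋ - ⌊2233/10⌋ = 1116 + 446 - 223 = 1339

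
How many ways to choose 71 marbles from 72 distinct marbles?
C(72,71) = 72!/(71!×1!) = 72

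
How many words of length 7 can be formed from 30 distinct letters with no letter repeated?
P(30,7) = 30!/(30-7)! = 10260432000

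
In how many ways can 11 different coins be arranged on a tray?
11! = 39916800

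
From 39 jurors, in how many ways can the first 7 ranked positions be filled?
P(39,7) = 39!/(39-7)! = 77519922480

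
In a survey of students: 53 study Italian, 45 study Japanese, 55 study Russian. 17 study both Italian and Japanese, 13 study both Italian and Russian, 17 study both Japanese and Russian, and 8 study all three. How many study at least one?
|A∪B∪C| = 53+45+55-17-13-17+8 = 114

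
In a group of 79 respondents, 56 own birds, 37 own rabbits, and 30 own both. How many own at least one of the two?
|A∪B| = |A| + |B| - |A∩B| = 56 + 37 - 30 = 63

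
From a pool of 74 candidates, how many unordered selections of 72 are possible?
C(74,72) = 74!/(72!×2!) = 2701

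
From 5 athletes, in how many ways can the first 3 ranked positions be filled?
P(5,3) = 5!/(5-3)! = 60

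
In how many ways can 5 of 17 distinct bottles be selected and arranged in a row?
P(17,5) = 17!/(17-5)! = 742560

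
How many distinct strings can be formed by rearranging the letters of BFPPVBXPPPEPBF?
14! / (1! × 3! × 1! × 1! × 6! × 2!) = 10090080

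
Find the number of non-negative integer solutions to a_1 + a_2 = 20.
C(20+2-1, 2-1) = C(21, 1) = 21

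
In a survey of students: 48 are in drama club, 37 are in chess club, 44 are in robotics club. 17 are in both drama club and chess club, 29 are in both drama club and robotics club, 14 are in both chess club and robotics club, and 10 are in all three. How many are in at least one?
|A∪B∪C| = 48+37+44-17-29-14+10 = 79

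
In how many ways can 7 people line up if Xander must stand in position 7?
Fix one position: (7-1)! = 720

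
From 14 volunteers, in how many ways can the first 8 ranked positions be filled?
P(14,8) = 14!/(14-8)! = 121080960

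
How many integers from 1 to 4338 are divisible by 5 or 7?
⌊4338/5⌋ + ⌊4338/7⌋ - ⌊4338/35⌋ = 867 + 619 - 123 = 1363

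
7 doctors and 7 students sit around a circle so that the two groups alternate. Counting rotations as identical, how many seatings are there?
Fix one of the doctors: (7-1)! ways for the remaining doctors, × 7! ways for the students = 720 × 5040 = 3628800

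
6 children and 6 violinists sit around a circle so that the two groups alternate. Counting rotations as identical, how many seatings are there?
Fix one of the children: (6-1)! ways for the remaining children, × 6! ways for the violinists = 120 × 720 = 86400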